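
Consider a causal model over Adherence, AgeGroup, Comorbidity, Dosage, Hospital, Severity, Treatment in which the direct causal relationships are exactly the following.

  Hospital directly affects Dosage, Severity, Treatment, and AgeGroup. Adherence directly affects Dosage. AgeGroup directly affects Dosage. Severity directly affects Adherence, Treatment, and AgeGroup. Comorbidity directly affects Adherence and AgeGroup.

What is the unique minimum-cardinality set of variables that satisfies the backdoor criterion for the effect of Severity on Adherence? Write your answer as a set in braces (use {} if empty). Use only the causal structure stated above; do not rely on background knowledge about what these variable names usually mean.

{}

Variables eligible for adjustment (non-descendants of Severity, excluding Severity and Adherence): {Comorbidity, Hospital}.
Backdoor paths from Severity to Adherence:
  P1: Severity <- Hospital -> AgeGroup <- Comorbidity -> Adherence
  P2: Severity <- Hospital -> AgeGroup -> Dosage <- Adherence
  P3: Severity <- Hospital -> Dosage <- AgeGroup <- Comorbidity -> Adherence
  P4: Severity <- Hospital -> Dosage <- Adherence
Each backdoor path contains an unconditioned collider, so every path is already blocked with the empty conditioning set:
  P1: blocked at collider AgeGroup (neither it nor any descendant is in the conditioning set).
  P2: blocked at collider Dosage (neither it nor any descendant is in the conditioning set).
  P3: blocked at collider Dosage (neither it nor any descendant is in the conditioning set).
  P4: blocked at collider Dosage (neither it nor any descendant is in the conditioning set).
The empty set is therefore the unique smallest valid set.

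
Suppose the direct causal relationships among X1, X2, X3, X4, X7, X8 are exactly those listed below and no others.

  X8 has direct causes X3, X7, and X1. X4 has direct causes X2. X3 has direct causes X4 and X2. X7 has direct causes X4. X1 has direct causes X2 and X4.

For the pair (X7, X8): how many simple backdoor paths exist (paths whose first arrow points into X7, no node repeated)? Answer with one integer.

6

A backdoor path from X7 to X8 is any simple undirected path whose first edge points into X7 (i.e. leaves X7 via a parent).
Parents of X7: {X4}.
Enumerating:
  P1: X7 <- X4 <- X2 -> X1 -> X8
  P2: X7 <- X4 <- X2 -> X3 -> X8
  P3: X7 <- X4 -> X1 <- X2 -> X3 -> X8
  P4: X7 <- X4 -> X1 -> X8
  P5: X7 <- X4 -> X3 <- X2 -> X1 -> X8
  P6: X7 <- X4 -> X3 -> X8
That exhausts the simple backdoor paths. Count: 6.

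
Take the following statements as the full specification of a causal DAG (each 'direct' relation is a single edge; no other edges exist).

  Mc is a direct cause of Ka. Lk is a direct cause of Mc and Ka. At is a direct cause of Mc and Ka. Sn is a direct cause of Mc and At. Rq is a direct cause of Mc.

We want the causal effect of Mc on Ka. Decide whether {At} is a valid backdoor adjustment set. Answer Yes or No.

Backdoor paths from Mc to Ka (paths whose first edge points into Mc):
  P1: Mc <- Lk -> Ka
  P2: Mc <- Sn -> At -> Ka
  P3: Mc <- At -> Ka
Condition 1 (no descendant of Mc in the set): holds — descendants of Mc are {Ka}; none are in {At}.
Condition 2 (every backdoor path blocked by {At}):
  P1: open — no interior node is in the conditioning set.
  P2: blocked at chain node At ∈ conditioning set.
  P3: blocked at fork node At ∈ conditioning set.
{At} does not satisfy the backdoor criterion.

No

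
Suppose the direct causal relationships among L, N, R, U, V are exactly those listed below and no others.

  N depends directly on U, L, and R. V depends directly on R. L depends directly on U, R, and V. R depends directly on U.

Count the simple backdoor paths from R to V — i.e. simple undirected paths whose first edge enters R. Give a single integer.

2

A backdoor path from R to V is any simple undirected path whose first edge points into R (i.e. leaves R via a parent).
Parents of R: {U}.
Enumerating:
  P1: R <- U -> L <- V
  P2: R <- U -> N <- L <- V
That exhausts the simple backdoor paths. Count: 2.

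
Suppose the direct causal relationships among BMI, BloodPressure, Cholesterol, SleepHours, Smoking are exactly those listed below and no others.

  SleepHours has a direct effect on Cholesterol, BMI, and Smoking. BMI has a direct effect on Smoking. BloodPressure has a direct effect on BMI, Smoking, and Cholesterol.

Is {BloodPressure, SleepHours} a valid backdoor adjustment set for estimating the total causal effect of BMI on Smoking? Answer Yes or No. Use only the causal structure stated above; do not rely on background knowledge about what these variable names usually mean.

Backdoor paths from BMI to Smoking (paths whose first edge points into BMI):
  P1: BMI <- SleepHours -> Cholesterol <- BloodPressure -> Smoking
  P2: BMI <- SleepHours -> Smoking
  P3: BMI <- BloodPressure -> Cholesterol <- SleepHours -> Smoking
  P4: BMI <- BloodPressure -> Smoking
Condition 1 (no descendant of BMI in the set): holds — descendants of BMI are {Smoking}; none are in {BloodPressure, SleepHours}.
Condition 2 (every backdoor path blocked by {BloodPressure, SleepHours}):
  P1: blocked at fork node SleepHours ∈ conditioning set.
  P2: blocked at fork node SleepHours ∈ conditioning set.
  P3: blocked at fork node BloodPressure ∈ conditioning set.
  P4: blocked at fork node BloodPressure ∈ conditioning set.
{BloodPressure, SleepHours} satisfies the backdoor criterion.

Yes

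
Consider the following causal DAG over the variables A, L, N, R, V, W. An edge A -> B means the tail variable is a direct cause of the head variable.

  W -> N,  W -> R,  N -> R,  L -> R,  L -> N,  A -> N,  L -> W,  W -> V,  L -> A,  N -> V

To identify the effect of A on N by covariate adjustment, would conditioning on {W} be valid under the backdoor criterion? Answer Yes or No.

Backdoor paths from A to N (paths whose first edge points into A):
  P1: A <- L -> W -> N
  P2: A <- L -> W -> R <- N
  P3: A <- L -> W -> V <- N
  P4: A <- L -> N
  P5: A <- L -> R <- W -> N
  P6: A <- L -> R <- W -> V <- N
  P7: A <- L -> R <- N
Condition 1 (no descendant of A in the set): holds — descendants of A are {N, R, V}; none are in {W}.
Condition 2 (every backdoor path blocked by {W}):
  P1: blocked at chain node W ∈ conditioning set.
  P2: blocked at chain node W ∈ conditioning set.
  P3: blocked at chain node W ∈ conditioning set.
  P4: open — no interior node is in the conditioning set.
  P5: blocked at collider R (neither it nor any descendant is in the conditioning set).
  P6: blocked at collider R (neither it nor any descendant is in the conditioning set).
  P7: blocked at collider R (neither it nor any descendant is in the conditioning set).
{W} does not satisfy the backdoor criterion.

No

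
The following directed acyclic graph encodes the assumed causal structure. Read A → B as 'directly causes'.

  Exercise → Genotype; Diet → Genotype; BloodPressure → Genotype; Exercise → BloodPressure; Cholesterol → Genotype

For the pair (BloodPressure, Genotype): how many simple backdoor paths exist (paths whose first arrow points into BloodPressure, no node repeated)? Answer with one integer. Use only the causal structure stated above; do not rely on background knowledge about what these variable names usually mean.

A backdoor path from BloodPressure to Genotype is any simple undirected path whose first edge points into BloodPressure (i.e. leaves BloodPressure via a parent).
Parents of BloodPressure: {Exercise}.
Enumerating:
  P1: BloodPressure <- Exercise -> Genotype
That exhausts the simple backdoor paths. Count: 1.

1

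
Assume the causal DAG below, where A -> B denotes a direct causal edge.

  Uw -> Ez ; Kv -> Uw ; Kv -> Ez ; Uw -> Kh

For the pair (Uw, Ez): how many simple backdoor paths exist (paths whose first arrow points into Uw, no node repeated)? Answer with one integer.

1

A backdoor path from Uw to Ez is any simple undirected path whose first edge points into Uw (i.e. leaves Uw via a parent).
Parents of Uw: {Kv}.
Enumerating:
  P1: Uw <- Kv -> Ez
That exhausts the simple backdoor paths. Count: 1.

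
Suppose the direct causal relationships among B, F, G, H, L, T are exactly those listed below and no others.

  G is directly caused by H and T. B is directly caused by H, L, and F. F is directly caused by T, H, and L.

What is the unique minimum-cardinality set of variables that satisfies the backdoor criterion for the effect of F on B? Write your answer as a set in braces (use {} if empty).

{H, L}

Variables eligible for adjustment (non-descendants of F, excluding F and B): {G, H, L, T}.
Backdoor paths from F to B:
  P1: F <- H -> B
  P2: F <- L -> B
  P3: F <- T -> G <- H -> B
The empty set is not sufficient: P1 (F <- H -> B) has no collider blocking it and no conditioned non-collider, so it is open.
Try {H, L}:
  P1: blocked at fork node H ∈ conditioning set.
  P2: blocked at fork node L ∈ conditioning set.
  P3: blocked at collider G (neither it nor any descendant is in the conditioning set).
{H, L} contains no descendant of F and blocks every backdoor path.
Every element of {H, L} is needed (dropping H leaves P1 open; dropping L leaves P2 open), so no proper subset is valid.
Among all size-2 subsets of the eligible variables, only {H, L} blocks every backdoor path, so it is the unique smallest valid adjustment set.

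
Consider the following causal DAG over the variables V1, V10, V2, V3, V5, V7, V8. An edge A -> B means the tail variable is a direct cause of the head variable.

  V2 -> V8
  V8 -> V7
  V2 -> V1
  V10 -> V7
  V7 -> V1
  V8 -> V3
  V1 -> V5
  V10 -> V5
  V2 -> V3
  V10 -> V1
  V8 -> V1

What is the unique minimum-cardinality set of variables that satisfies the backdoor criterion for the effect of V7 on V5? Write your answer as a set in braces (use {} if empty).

Variables eligible for adjustment (non-descendants of V7, excluding V7 and V5): {V10, V2, V3, V8}.
Backdoor paths from V7 to V5:
  P1: V7 <- V10 -> V1 -> V5
  P2: V7 <- V10 -> V5
  P3: V7 <- V8 <- V2 -> V1 <- V10 -> V5
  P4: V7 <- V8 <- V2 -> V1 -> V5
  P5: V7 <- V8 -> V3 <- V2 -> V1 <- V10 -> V5
  P6: V7 <- V8 -> V3 <- V2 -> V1 -> V5
  P7: V7 <- V8 -> V1 <- V10 -> V5
  P8: V7 <- V8 -> V1 -> V5
The empty set is not sufficient: P1 (V7 <- V10 -> V1 -> V5) has no collider blocking it and no conditioned non-collider, so it is open.
Try {V10, V8}:
  P1: blocked at fork node V10 ∈ conditioning set.
  P2: blocked at fork node V10 ∈ conditioning set.
  P3: blocked at chain node V8 ∈ conditioning set.
  P4: blocked at chain node V8 ∈ conditioning set.
  P5: blocked at fork node V8 ∈ conditioning set.
  P6: blocked at fork node V8 ∈ conditioning set.
  P7: blocked at fork node V8 ∈ conditioning set.
  P8: blocked at fork node V8 ∈ conditioning set.
{V10, V8} contains no descendant of V7 and blocks every backdoor path.
Every element of {V10, V8} is needed (dropping V10 leaves P1 open; dropping V8 leaves P4 open), so no proper subset is valid.
Among all size-2 subsets of the eligible variables, only {V10, V8} blocks every backdoor path, so it is the unique smallest valid adjustment set.

{V10, V8}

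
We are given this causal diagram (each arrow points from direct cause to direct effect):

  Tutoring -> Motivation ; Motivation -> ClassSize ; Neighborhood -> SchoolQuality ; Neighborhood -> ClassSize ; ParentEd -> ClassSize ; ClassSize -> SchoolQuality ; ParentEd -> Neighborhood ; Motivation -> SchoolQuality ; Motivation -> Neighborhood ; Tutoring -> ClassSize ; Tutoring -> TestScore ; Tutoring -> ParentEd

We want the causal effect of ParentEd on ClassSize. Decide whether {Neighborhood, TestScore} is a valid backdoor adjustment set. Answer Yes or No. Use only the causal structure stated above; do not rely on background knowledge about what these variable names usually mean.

No

Backdoor paths from ParentEd to ClassSize (paths whose first edge points into ParentEd):
  P1: ParentEd <- Tutoring -> Motivation -> Neighborhood -> ClassSize
  P2: ParentEd <- Tutoring -> Motivation -> Neighborhood -> SchoolQuality <- ClassSize
  P3: ParentEd <- Tutoring -> Motivation -> ClassSize
  P4: ParentEd <- Tutoring -> Motivation -> SchoolQuality <- Neighborhood -> ClassSize
  P5: ParentEd <- Tutoring -> Motivation -> SchoolQuality <- ClassSize
  P6: ParentEd <- Tutoring -> ClassSize
Condition 1 (no descendant of ParentEd in the set): FAILS — Neighborhood is a descendant of ParentEd.
Condition 2 (every backdoor path blocked by {Neighborhood, TestScore}):
  P1: blocked at chain node Neighborhood ∈ conditioning set.
  P2: blocked at chain node Neighborhood ∈ conditioning set.
  P3: open — no interior node is in the conditioning set.
  P4: blocked at collider SchoolQuality (neither it nor any descendant is in the conditioning set).
  P5: blocked at collider SchoolQuality (neither it nor any descendant is in the conditioning set).
  P6: open — no interior node is in the conditioning set.
{Neighborhood, TestScore} does not satisfy the backdoor criterion.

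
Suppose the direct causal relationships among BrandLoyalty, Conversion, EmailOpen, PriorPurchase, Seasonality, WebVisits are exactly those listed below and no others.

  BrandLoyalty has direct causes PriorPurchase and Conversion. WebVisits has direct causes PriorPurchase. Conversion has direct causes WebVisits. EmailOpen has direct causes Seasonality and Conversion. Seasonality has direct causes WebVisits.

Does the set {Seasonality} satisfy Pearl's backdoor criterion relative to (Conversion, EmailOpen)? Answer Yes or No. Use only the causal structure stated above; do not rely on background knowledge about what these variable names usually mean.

Backdoor paths from Conversion to EmailOpen (paths whose first edge points into Conversion):
  P1: Conversion <- WebVisits -> Seasonality -> EmailOpen
Condition 1 (no descendant of Conversion in the set): holds — descendants of Conversion are {BrandLoyalty, EmailOpen}; none are in {Seasonality}.
Condition 2 (every backdoor path blocked by {Seasonality}):
  P1: blocked at chain node Seasonality ∈ conditioning set.
{Seasonality} satisfies the backdoor criterion.

Yes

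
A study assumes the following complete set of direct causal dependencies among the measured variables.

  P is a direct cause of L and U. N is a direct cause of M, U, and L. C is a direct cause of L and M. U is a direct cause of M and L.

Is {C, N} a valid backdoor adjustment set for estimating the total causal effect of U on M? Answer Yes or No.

Backdoor paths from U to M (paths whose first edge points into U):
  P1: U <- N -> L <- C -> M
  P2: U <- N -> M
  P3: U <- P -> L <- N -> M
  P4: U <- P -> L <- C -> M
Condition 1 (no descendant of U in the set): holds — descendants of U are {L, M}; none are in {C, N}.
Condition 2 (every backdoor path blocked by {C, N}):
  P1: blocked at fork node N ∈ conditioning set.
  P2: blocked at fork node N ∈ conditioning set.
  P3: blocked at collider L (neither it nor any descendant is in the conditioning set).
  P4: blocked at collider L (neither it nor any descendant is in the conditioning set).
{C, N} satisfies the backdoor criterion.

Yes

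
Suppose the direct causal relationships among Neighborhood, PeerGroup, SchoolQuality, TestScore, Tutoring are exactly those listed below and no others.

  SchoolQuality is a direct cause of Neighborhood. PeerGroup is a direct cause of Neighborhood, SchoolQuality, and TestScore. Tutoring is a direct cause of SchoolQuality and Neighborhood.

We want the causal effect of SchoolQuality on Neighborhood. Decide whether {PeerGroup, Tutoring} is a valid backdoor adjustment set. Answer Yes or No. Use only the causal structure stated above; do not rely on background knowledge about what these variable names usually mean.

Yes

Backdoor paths from SchoolQuality to Neighborhood (paths whose first edge points into SchoolQuality):
  P1: SchoolQuality <- PeerGroup -> Neighborhood
  P2: SchoolQuality <- Tutoring -> Neighborhood
Condition 1 (no descendant of SchoolQuality in the set): holds — descendants of SchoolQuality are {Neighborhood}; none are in {PeerGroup, Tutoring}.
Condition 2 (every backdoor path blocked by {PeerGroup, Tutoring}):
  P1: blocked at fork node PeerGroup ∈ conditioning set.
  P2: blocked at fork node Tutoring ∈ conditioning set.
{PeerGroup, Tutoring} satisfies the backdoor criterion.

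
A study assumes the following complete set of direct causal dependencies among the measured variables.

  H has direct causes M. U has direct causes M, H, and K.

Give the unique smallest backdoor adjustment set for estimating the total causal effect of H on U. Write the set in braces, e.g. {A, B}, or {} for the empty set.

{M}

Variables eligible for adjustment (non-descendants of H, excluding H and U): {K, M}.
Backdoor paths from H to U:
  P1: H <- M -> U
The empty set is not sufficient: P1 (H <- M -> U) has no collider blocking it and no conditioned non-collider, so it is open.
Try {M}:
  P1: blocked at fork node M ∈ conditioning set.
{M} contains no descendant of H and blocks every backdoor path.
No other singleton works — e.g. {K} leaves P1 open — so {M} is the unique smallest valid adjustment set.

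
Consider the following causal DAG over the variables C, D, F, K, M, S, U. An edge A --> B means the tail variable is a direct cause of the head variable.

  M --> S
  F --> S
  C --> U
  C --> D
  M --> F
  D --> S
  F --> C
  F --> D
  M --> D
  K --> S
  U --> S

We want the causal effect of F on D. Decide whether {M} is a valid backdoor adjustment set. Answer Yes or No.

Backdoor paths from F to D (paths whose first edge points into F):
  P1: F <- M -> D
  P2: F <- M -> S <- U <- C -> D
  P3: F <- M -> S <- D
Condition 1 (no descendant of F in the set): holds — descendants of F are {C, D, S, U}; none are in {M}.
Condition 2 (every backdoor path blocked by {M}):
  P1: blocked at fork node M ∈ conditioning set.
  P2: blocked at fork node M ∈ conditioning set.
  P3: blocked at fork node M ∈ conditioning set.
{M} satisfies the backdoor criterion.

Yes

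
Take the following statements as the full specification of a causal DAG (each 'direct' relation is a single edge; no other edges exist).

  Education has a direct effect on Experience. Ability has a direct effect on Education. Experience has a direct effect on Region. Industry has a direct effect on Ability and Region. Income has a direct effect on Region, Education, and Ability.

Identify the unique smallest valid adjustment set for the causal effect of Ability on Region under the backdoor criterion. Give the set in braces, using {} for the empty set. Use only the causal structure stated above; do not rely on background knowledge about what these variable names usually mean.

Variables eligible for adjustment (non-descendants of Ability, excluding Ability and Region): {Income, Industry}.
Backdoor paths from Ability to Region:
  P1: Ability <- Industry -> Region
  P2: Ability <- Income -> Education -> Experience -> Region
  P3: Ability <- Income -> Region
The empty set is not sufficient: P1 (Ability <- Industry -> Region) has no collider blocking it and no conditioned non-collider, so it is open.
Try {Income, Industry}:
  P1: blocked at fork node Industry ∈ conditioning set.
  P2: blocked at fork node Income ∈ conditioning set.
  P3: blocked at fork node Income ∈ conditioning set.
{Income, Industry} contains no descendant of Ability and blocks every backdoor path.
Every element of {Income, Industry} is needed (dropping Income leaves P2 open; dropping Industry leaves P1 open), so no proper subset is valid.
Among all size-2 subsets of the eligible variables, only {Income, Industry} blocks every backdoor path, so it is the unique smallest valid adjustment set.

{Income, Industry}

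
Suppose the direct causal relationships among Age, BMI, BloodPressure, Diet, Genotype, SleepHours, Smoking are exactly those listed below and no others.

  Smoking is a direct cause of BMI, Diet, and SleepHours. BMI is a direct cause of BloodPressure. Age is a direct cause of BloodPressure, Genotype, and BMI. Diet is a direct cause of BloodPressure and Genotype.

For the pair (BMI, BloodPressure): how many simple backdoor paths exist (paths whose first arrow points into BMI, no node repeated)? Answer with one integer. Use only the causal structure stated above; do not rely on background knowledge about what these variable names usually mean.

A backdoor path from BMI to BloodPressure is any simple undirected path whose first edge points into BMI (i.e. leaves BMI via a parent).
Parents of BMI: {Age, Smoking}.
Enumerating:
  P1: BMI <- Smoking -> Diet -> Genotype <- Age -> BloodPressure
  P2: BMI <- Smoking -> Diet -> BloodPressure
  P3: BMI <- Age -> Genotype <- Diet -> BloodPressure
  P4: BMI <- Age -> BloodPressure
That exhausts the simple backdoor paths. Count: 4.

4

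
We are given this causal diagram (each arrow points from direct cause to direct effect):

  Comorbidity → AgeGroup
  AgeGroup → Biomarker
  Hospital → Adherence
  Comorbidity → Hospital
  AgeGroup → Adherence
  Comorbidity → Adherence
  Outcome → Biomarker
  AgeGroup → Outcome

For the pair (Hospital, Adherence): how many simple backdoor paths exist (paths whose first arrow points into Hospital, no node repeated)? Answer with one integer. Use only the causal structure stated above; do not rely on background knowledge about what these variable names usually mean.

A backdoor path from Hospital to Adherence is any simple undirected path whose first edge points into Hospital (i.e. leaves Hospital via a parent).
Parents of Hospital: {Comorbidity}.
Enumerating:
  P1: Hospital <- Comorbidity -> AgeGroup -> Adherence
  P2: Hospital <- Comorbidity -> Adherence
That exhausts the simple backdoor paths. Count: 2.

2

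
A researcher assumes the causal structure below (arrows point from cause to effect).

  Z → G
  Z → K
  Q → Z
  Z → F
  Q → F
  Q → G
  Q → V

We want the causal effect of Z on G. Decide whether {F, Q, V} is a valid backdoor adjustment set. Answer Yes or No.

Backdoor paths from Z to G (paths whose first edge points into Z):
  P1: Z <- Q -> G
Condition 1 (no descendant of Z in the set): FAILS — F is a descendant of Z.
Condition 2 (every backdoor path blocked by {F, Q, V}):
  P1: blocked at fork node Q ∈ conditioning set.
{F, Q, V} does not satisfy the backdoor criterion.

No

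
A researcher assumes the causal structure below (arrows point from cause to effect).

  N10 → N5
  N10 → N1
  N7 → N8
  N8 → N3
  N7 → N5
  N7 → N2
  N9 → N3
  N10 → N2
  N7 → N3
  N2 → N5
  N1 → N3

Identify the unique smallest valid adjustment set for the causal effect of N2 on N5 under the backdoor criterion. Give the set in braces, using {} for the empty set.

Variables eligible for adjustment (non-descendants of N2, excluding N2 and N5): {N1, N10, N3, N7, N8, N9}.
Backdoor paths from N2 to N5:
  P1: N2 <- N7 -> N8 -> N3 <- N1 <- N10 -> N5
  P2: N2 <- N7 -> N5
  P3: N2 <- N7 -> N3 <- N1 <- N10 -> N5
  P4: N2 <- N10 -> N5
  P5: N2 <- N10 -> N1 -> N3 <- N7 -> N5
  P6: N2 <- N10 -> N1 -> N3 <- N8 <- N7 -> N5
The empty set is not sufficient: P2 (N2 <- N7 -> N5) has no collider blocking it and no conditioned non-collider, so it is open.
Try {N10, N7}:
  P1: blocked at fork node N7 ∈ conditioning set.
  P2: blocked at fork node N7 ∈ conditioning set.
  P3: blocked at fork node N7 ∈ conditioning set.
  P4: blocked at fork node N10 ∈ conditioning set.
  P5: blocked at fork node N10 ∈ conditioning set.
  P6: blocked at fork node N10 ∈ conditioning set.
{N10, N7} contains no descendant of N2 and blocks every backdoor path.
Every element of {N10, N7} is needed (dropping N10 leaves P4 open; dropping N7 leaves P2 open), so no proper subset is valid.
Among all size-2 subsets of the eligible variables, only {N10, N7} blocks every backdoor path, so it is the unique smallest valid adjustment set.

{N10, N7}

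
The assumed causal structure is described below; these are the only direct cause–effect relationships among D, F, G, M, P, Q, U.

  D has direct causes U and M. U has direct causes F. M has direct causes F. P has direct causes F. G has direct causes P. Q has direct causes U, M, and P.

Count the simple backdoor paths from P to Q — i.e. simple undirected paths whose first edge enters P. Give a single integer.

A backdoor path from P to Q is any simple undirected path whose first edge points into P (i.e. leaves P via a parent).
Parents of P: {F}.
Enumerating:
  P1: P <- F -> U -> D <- M -> Q
  P2: P <- F -> U -> Q
  P3: P <- F -> M -> D <- U -> Q
  P4: P <- F -> M -> Q
That exhausts the simple backdoor paths. Count: 4.

4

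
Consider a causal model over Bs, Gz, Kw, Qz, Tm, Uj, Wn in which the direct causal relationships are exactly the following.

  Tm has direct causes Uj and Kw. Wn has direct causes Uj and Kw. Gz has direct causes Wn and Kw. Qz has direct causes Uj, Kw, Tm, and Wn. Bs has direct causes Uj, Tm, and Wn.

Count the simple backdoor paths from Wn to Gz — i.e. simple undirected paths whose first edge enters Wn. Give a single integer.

A backdoor path from Wn to Gz is any simple undirected path whose first edge points into Wn (i.e. leaves Wn via a parent).
Parents of Wn: {Kw, Uj}.
Enumerating:
  P1: Wn <- Kw -> Gz
  P2: Wn <- Uj -> Tm <- Kw -> Gz
  P3: Wn <- Uj -> Tm -> Qz <- Kw -> Gz
  P4: Wn <- Uj -> Bs <- Tm <- Kw -> Gz
  P5: Wn <- Uj -> Bs <- Tm -> Qz <- Kw -> Gz
  P6: Wn <- Uj -> Qz <- Kw -> Gz
  P7: Wn <- Uj -> Qz <- Tm <- Kw -> Gz
That exhausts the simple backdoor paths. Count: 7.

7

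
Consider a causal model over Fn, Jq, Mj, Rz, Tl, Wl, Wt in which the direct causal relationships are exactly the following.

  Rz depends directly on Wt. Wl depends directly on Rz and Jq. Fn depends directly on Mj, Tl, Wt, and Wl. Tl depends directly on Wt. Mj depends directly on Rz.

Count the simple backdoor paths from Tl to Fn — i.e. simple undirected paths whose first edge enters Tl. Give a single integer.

3

A backdoor path from Tl to Fn is any simple undirected path whose first edge points into Tl (i.e. leaves Tl via a parent).
Parents of Tl: {Wt}.
Enumerating:
  P1: Tl <- Wt -> Rz -> Wl -> Fn
  P2: Tl <- Wt -> Rz -> Mj -> Fn
  P3: Tl <- Wt -> Fn
That exhausts the simple backdoor paths. Count: 3.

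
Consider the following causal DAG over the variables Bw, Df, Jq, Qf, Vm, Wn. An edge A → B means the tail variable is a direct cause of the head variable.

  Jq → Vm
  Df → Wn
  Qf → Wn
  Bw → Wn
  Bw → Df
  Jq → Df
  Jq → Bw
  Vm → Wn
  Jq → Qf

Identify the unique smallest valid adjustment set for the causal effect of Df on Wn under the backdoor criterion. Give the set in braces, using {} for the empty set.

Variables eligible for adjustment (non-descendants of Df, excluding Df and Wn): {Bw, Jq, Qf, Vm}.
Backdoor paths from Df to Wn:
  P1: Df <- Jq -> Vm -> Wn
  P2: Df <- Jq -> Qf -> Wn
  P3: Df <- Jq -> Bw -> Wn
  P4: Df <- Bw <- Jq -> Vm -> Wn
  P5: Df <- Bw <- Jq -> Qf -> Wn
  P6: Df <- Bw -> Wn
The empty set is not sufficient: P1 (Df <- Jq -> Vm -> Wn) has no collider blocking it and no conditioned non-collider, so it is open.
Try {Bw, Jq}:
  P1: blocked at fork node Jq ∈ conditioning set.
  P2: blocked at fork node Jq ∈ conditioning set.
  P3: blocked at fork node Jq ∈ conditioning set.
  P4: blocked at chain node Bw ∈ conditioning set.
  P5: blocked at chain node Bw ∈ conditioning set.
  P6: blocked at fork node Bw ∈ conditioning set.
{Bw, Jq} contains no descendant of Df and blocks every backdoor path.
Every element of {Bw, Jq} is needed (dropping Bw leaves P6 open; dropping Jq leaves P1 open), so no proper subset is valid.
Among all size-2 subsets of the eligible variables, only {Bw, Jq} blocks every backdoor path, so it is the unique smallest valid adjustment set.

{Bw, Jq}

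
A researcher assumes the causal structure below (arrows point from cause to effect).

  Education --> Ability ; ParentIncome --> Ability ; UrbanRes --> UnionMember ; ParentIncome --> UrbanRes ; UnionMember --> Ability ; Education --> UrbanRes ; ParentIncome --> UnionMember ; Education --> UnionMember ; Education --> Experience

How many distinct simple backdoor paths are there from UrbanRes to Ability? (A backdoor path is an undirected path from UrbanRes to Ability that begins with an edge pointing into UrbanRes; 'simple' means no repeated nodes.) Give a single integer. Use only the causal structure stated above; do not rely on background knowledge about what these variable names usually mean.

A backdoor path from UrbanRes to Ability is any simple undirected path whose first edge points into UrbanRes (i.e. leaves UrbanRes via a parent).
Parents of UrbanRes: {Education, ParentIncome}.
Enumerating:
  P1: UrbanRes <- ParentIncome -> UnionMember <- Education -> Ability
  P2: UrbanRes <- ParentIncome -> UnionMember -> Ability
  P3: UrbanRes <- ParentIncome -> Ability
  P4: UrbanRes <- Education -> UnionMember <- ParentIncome -> Ability
  P5: UrbanRes <- Education -> UnionMember -> Ability
  P6: UrbanRes <- Education -> Ability
That exhausts the simple backdoor paths. Count: 6.

6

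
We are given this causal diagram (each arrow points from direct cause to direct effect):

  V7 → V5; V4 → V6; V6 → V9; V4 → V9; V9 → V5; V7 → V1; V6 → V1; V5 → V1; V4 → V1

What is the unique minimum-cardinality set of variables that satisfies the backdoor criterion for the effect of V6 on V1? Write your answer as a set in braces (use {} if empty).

Variables eligible for adjustment (non-descendants of V6, excluding V6 and V1): {V4, V7}.
Backdoor paths from V6 to V1:
  P1: V6 <- V4 -> V9 -> V5 <- V7 -> V1
  P2: V6 <- V4 -> V9 -> V5 -> V1
  P3: V6 <- V4 -> V1
The empty set is not sufficient: P2 (V6 <- V4 -> V9 -> V5 -> V1) has no collider blocking it and no conditioned non-collider, so it is open.
Try {V4}:
  P1: blocked at fork node V4 ∈ conditioning set.
  P2: blocked at fork node V4 ∈ conditioning set.
  P3: blocked at fork node V4 ∈ conditioning set.
{V4} contains no descendant of V6 and blocks every backdoor path.
No other singleton works — e.g. {V7} leaves P2 open — so {V4} is the unique smallest valid adjustment set.

{V4}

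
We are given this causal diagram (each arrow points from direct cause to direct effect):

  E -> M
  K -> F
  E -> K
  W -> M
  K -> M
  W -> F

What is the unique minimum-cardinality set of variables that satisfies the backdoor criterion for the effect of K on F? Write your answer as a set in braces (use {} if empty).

Variables eligible for adjustment (non-descendants of K, excluding K and F): {E, W}.
Backdoor paths from K to F:
  P1: K <- E -> M <- W -> F
Each backdoor path contains an unconditioned collider, so every path is already blocked with the empty conditioning set:
  P1: blocked at collider M (neither it nor any descendant is in the conditioning set).
The empty set is therefore the unique smallest valid set.

{}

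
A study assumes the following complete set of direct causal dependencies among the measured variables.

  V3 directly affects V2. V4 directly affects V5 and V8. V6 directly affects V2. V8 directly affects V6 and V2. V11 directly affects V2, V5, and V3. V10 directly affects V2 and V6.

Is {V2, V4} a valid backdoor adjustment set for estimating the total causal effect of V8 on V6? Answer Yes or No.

Backdoor paths from V8 to V6 (paths whose first edge points into V8):
  P1: V8 <- V4 -> V5 <- V11 -> V3 -> V2 <- V10 -> V6
  P2: V8 <- V4 -> V5 <- V11 -> V3 -> V2 <- V6
  P3: V8 <- V4 -> V5 <- V11 -> V2 <- V10 -> V6
  P4: V8 <- V4 -> V5 <- V11 -> V2 <- V6
Condition 1 (no descendant of V8 in the set): FAILS — V2 is a descendant of V8.
Condition 2 (every backdoor path blocked by {V2, V4}):
  P1: blocked at fork node V4 ∈ conditioning set.
  P2: blocked at fork node V4 ∈ conditioning set.
  P3: blocked at fork node V4 ∈ conditioning set.
  P4: blocked at fork node V4 ∈ conditioning set.
{V2, V4} does not satisfy the backdoor criterion.

No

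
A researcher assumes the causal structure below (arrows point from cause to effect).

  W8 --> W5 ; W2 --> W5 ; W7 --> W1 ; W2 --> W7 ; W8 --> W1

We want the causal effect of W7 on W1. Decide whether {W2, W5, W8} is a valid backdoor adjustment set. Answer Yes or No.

Yes

Backdoor paths from W7 to W1 (paths whose first edge points into W7):
  P1: W7 <- W2 -> W5 <- W8 -> W1
Condition 1 (no descendant of W7 in the set): holds — descendants of W7 are {W1}; none are in {W2, W5, W8}.
Condition 2 (every backdoor path blocked by {W2, W5, W8}):
  P1: blocked at fork node W2 ∈ conditioning set.
{W2, W5, W8} satisfies the backdoor criterion.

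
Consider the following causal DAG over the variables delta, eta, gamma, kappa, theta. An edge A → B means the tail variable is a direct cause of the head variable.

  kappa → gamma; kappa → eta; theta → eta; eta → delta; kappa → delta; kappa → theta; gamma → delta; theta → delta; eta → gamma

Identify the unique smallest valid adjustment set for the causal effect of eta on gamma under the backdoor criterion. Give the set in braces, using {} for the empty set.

Variables eligible for adjustment (non-descendants of eta, excluding eta and gamma): {kappa, theta}.
Backdoor paths from eta to gamma:
  P1: eta <- kappa -> theta -> delta <- gamma
  P2: eta <- kappa -> gamma
  P3: eta <- kappa -> delta <- gamma
  P4: eta <- theta <- kappa -> gamma
  P5: eta <- theta <- kappa -> delta <- gamma
  P6: eta <- theta -> delta <- kappa -> gamma
  P7: eta <- theta -> delta <- gamma
The empty set is not sufficient: P2 (eta <- kappa -> gamma) has no collider blocking it and no conditioned non-collider, so it is open.
Try {kappa}:
  P1: blocked at fork node kappa ∈ conditioning set.
  P2: blocked at fork node kappa ∈ conditioning set.
  P3: blocked at fork node kappa ∈ conditioning set.
  P4: blocked at fork node kappa ∈ conditioning set.
  P5: blocked at fork node kappa ∈ conditioning set.
  P6: blocked at collider delta (neither it nor any descendant is in the conditioning set).
  P7: blocked at collider delta (neither it nor any descendant is in the conditioning set).
{kappa} contains no descendant of eta and blocks every backdoor path.
No other singleton works — e.g. {theta} leaves P2 open — so {kappa} is the unique smallest valid adjustment set.

{kappa}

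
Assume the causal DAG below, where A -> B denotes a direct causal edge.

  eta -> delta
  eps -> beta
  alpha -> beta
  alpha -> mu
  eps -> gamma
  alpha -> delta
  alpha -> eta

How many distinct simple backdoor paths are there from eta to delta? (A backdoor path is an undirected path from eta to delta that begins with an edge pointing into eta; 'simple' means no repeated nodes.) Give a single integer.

1

A backdoor path from eta to delta is any simple undirected path whose first edge points into eta (i.e. leaves eta via a parent).
Parents of eta: {alpha}.
Enumerating:
  P1: eta <- alpha -> delta
That exhausts the simple backdoor paths. Count: 1.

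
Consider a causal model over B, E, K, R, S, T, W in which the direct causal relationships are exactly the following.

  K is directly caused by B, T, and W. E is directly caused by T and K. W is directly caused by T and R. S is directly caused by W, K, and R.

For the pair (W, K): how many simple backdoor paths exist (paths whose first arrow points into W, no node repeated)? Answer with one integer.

3

A backdoor path from W to K is any simple undirected path whose first edge points into W (i.e. leaves W via a parent).
Parents of W: {R, T}.
Enumerating:
  P1: W <- T -> K
  P2: W <- T -> E <- K
  P3: W <- R -> S <- K
That exhausts the simple backdoor paths. Count: 3.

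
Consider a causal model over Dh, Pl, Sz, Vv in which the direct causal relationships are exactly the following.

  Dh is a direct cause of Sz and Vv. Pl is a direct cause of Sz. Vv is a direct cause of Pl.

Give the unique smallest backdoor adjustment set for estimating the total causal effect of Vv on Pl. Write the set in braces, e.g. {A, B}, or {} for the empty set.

{}

Variables eligible for adjustment (non-descendants of Vv, excluding Vv and Pl): {Dh}.
Backdoor paths from Vv to Pl:
  P1: Vv <- Dh -> Sz <- Pl
Each backdoor path contains an unconditioned collider, so every path is already blocked with the empty conditioning set:
  P1: blocked at collider Sz (neither it nor any descendant is in the conditioning set).
The empty set is therefore the unique smallest valid set.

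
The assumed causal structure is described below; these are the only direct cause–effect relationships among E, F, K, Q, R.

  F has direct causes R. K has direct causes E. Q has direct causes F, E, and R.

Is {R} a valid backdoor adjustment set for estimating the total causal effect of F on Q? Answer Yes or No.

Yes

Backdoor paths from F to Q (paths whose first edge points into F):
  P1: F <- R -> Q
Condition 1 (no descendant of F in the set): holds — descendants of F are {Q}; none are in {R}.
Condition 2 (every backdoor path blocked by {R}):
  P1: blocked at fork node R ∈ conditioning set.
{R} satisfies the backdoor criterion.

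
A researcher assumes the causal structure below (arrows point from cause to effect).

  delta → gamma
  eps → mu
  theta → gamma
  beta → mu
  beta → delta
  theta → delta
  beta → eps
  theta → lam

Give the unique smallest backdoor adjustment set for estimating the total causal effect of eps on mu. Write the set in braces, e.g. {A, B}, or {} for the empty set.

{beta}

Variables eligible for adjustment (non-descendants of eps, excluding eps and mu): {beta, delta, gamma, lam, theta}.
Backdoor paths from eps to mu:
  P1: eps <- beta -> mu
The empty set is not sufficient: P1 (eps <- beta -> mu) has no collider blocking it and no conditioned non-collider, so it is open.
Try {beta}:
  P1: blocked at fork node beta ∈ conditioning set.
{beta} contains no descendant of eps and blocks every backdoor path.
No other singleton works — e.g. {theta} leaves P1 open — so {beta} is the unique smallest valid adjustment set.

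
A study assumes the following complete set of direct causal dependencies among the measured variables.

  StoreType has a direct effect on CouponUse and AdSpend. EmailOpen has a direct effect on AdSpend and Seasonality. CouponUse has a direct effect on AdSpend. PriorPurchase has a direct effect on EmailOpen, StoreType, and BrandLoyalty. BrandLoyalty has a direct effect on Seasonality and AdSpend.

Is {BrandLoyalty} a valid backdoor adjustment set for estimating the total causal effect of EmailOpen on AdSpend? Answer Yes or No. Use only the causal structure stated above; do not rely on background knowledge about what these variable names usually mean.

Backdoor paths from EmailOpen to AdSpend (paths whose first edge points into EmailOpen):
  P1: EmailOpen <- PriorPurchase -> StoreType -> CouponUse -> AdSpend
  P2: EmailOpen <- PriorPurchase -> StoreType -> AdSpend
  P3: EmailOpen <- PriorPurchase -> BrandLoyalty -> AdSpend
Condition 1 (no descendant of EmailOpen in the set): holds — descendants of EmailOpen are {AdSpend, Seasonality}; none are in {BrandLoyalty}.
Condition 2 (every backdoor path blocked by {BrandLoyalty}):
  P1: open — no interior node is in the conditioning set.
  P2: open — no interior node is in the conditioning set.
  P3: blocked at chain node BrandLoyalty ∈ conditioning set.
{BrandLoyalty} does not satisfy the backdoor criterion.

No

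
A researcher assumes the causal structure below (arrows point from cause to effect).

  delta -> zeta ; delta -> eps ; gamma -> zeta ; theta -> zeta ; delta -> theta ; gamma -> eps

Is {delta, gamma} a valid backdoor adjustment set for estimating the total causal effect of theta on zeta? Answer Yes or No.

Yes

Backdoor paths from theta to zeta (paths whose first edge points into theta):
  P1: theta <- delta -> zeta
  P2: theta <- delta -> eps <- gamma -> zeta
Condition 1 (no descendant of theta in the set): holds — descendants of theta are {zeta}; none are in {delta, gamma}.
Condition 2 (every backdoor path blocked by {delta, gamma}):
  P1: blocked at fork node delta ∈ conditioning set.
  P2: blocked at fork node delta ∈ conditioning set.
{delta, gamma} satisfies the backdoor criterion.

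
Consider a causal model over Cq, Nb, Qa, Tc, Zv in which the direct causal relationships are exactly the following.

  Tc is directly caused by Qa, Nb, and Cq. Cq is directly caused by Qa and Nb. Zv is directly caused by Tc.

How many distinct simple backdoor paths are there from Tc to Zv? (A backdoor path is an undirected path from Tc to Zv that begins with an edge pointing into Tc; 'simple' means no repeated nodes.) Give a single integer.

0

A backdoor path from Tc to Zv is any simple undirected path whose first edge points into Tc (i.e. leaves Tc via a parent).
Parents of Tc: {Cq, Nb, Qa}.
No simple path from any parent of Tc reaches Zv without revisiting Tc, so there are no backdoor paths.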